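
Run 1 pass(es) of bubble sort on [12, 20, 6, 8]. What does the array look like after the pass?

After pass 1: [12, 6, 8, 20] (2 swaps)
Total swaps: 2


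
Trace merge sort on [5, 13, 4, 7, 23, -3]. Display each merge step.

Divide and conquer:
  Merge [13] + [4] -> [4, 13]
  Merge [5] + [4, 13] -> [4, 5, 13]
  Merge [23] + [-3] -> [-3, 23]
  Merge [7] + [-3, 23] -> [-3, 7, 23]
  Merge [4, 5, 13] + [-3, 7, 23] -> [-3, 4, 5, 7, 13, 23]


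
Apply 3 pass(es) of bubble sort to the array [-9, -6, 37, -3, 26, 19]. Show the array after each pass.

After pass 1: [-9, -6, -3, 26, 19, 37] (3 swaps)
After pass 2: [-9, -6, -3, 19, 26, 37] (1 swaps)
After pass 3: [-9, -6, -3, 19, 26, 37] (0 swaps)
Total swaps: 4


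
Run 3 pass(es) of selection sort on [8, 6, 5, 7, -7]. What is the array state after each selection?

Pass 1: Select minimum -7 at index 4, swap -> [-7, 6, 5, 7, 8]
Pass 2: Select minimum 5 at index 2, swap -> [-7, 5, 6, 7, 8]
Pass 3: Select minimum 6 at index 2, swap -> [-7, 5, 6, 7, 8]


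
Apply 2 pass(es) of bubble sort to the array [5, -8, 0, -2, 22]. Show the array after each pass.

After pass 1: [-8, 0, -2, 5, 22] (3 swaps)
After pass 2: [-8, -2, 0, 5, 22] (1 swaps)
Total swaps: 4


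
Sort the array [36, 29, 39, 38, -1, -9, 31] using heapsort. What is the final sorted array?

Build heap: [39, 38, 36, 29, -1, -9, 31]
Extract 39: [38, 31, 36, 29, -1, -9, 39]
Extract 38: [36, 31, -9, 29, -1, 38, 39]
Extract 36: [31, 29, -9, -1, 36, 38, 39]
Extract 31: [29, -1, -9, 31, 36, 38, 39]
Extract 29: [-1, -9, 29, 31, 36, 38, 39]
Extract -1: [-9, -1, 29, 31, 36, 38, 39]


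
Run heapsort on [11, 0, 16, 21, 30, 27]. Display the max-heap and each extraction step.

Build heap: [30, 21, 27, 11, 0, 16]
Extract 30: [27, 21, 16, 11, 0, 30]
Extract 27: [21, 11, 16, 0, 27, 30]
Extract 21: [16, 11, 0, 21, 27, 30]
Extract 16: [11, 0, 16, 21, 27, 30]
Extract 11: [0, 11, 16, 21, 27, 30]


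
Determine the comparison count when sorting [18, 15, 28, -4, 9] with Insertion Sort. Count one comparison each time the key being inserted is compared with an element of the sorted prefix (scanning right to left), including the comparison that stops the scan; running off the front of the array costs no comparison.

Insert 15: 18 > 15 (shift), reached front = 1 comparison(s) -> [15, 18, 28, -4, 9]
Insert 28: 18 <= 28 (stop) = 1 comparison(s) -> [15, 18, 28, -4, 9]
Insert -4: 28 > -4 (shift), 18 > -4 (shift), 15 > -4 (shift), reached front = 3 comparison(s) -> [-4, 15, 18, 28, 9]
Insert 9: 28 > 9 (shift), 18 > 9 (shift), 15 > 9 (shift), -4 <= 9 (stop) = 4 comparison(s) -> [-4, 9, 15, 18, 28]
Total comparisons: 1 + 1 + 3 + 4 = 9


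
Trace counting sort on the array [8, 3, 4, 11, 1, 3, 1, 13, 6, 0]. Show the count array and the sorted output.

Count array: [1, 2, 0, 2, 1, 0, 1, 0, 1, 0, 0, 1, 0, 1]
(count[i] = number of elements equal to i)
Cumulative count: [1, 3, 3, 5, 6, 6, 7, 7, 8, 8, 8, 9, 9, 10]
Sorted: [0, 1, 1, 3, 3, 4, 6, 8, 11, 13]


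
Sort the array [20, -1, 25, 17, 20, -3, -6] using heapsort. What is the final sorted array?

Build heap: [25, 20, 20, 17, -1, -3, -6]
Extract 25: [20, 17, 20, -6, -1, -3, 25]
Extract 20: [20, 17, -3, -6, -1, 20, 25]
Extract 20: [17, -1, -3, -6, 20, 20, 25]
Extract 17: [-1, -6, -3, 17, 20, 20, 25]
Extract -1: [-3, -6, -1, 17, 20, 20, 25]
Extract -3: [-6, -3, -1, 17, 20, 20, 25]


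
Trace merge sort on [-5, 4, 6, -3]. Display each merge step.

Divide and conquer:
  Merge [-5] + [4] -> [-5, 4]
  Merge [6] + [-3] -> [-3, 6]
  Merge [-5, 4] + [-3, 6] -> [-5, -3, 4, 6]


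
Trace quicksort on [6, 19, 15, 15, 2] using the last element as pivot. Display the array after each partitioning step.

Partition 1: pivot=2 at index 0 -> [2, 19, 15, 15, 6]
Partition 2: pivot=6 at index 1 -> [2, 6, 15, 15, 19]
Partition 3: pivot=19 at index 4 -> [2, 6, 15, 15, 19]
Partition 4: pivot=15 at index 3 -> [2, 6, 15, 15, 19]


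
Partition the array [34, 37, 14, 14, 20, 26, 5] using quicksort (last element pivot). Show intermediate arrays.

Partition 1: pivot=5 at index 0 -> [5, 37, 14, 14, 20, 26, 34]
Partition 2: pivot=34 at index 5 -> [5, 14, 14, 20, 26, 34, 37]
Partition 3: pivot=26 at index 4 -> [5, 14, 14, 20, 26, 34, 37]
Partition 4: pivot=20 at index 3 -> [5, 14, 14, 20, 26, 34, 37]
Partition 5: pivot=14 at index 2 -> [5, 14, 14, 20, 26, 34, 37]


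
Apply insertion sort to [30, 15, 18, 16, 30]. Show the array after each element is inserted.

First element 30 is already 'sorted'
Insert 15: shifted 1 elements -> [15, 30, 18, 16, 30]
Insert 18: shifted 1 elements -> [15, 18, 30, 16, 30]
Insert 16: shifted 2 elements -> [15, 16, 18, 30, 30]
Insert 30: shifted 0 elements -> [15, 16, 18, 30, 30]


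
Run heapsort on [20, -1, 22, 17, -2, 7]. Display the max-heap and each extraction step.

Build heap: [22, 17, 20, -1, -2, 7]
Extract 22: [20, 17, 7, -1, -2, 22]
Extract 20: [17, -1, 7, -2, 20, 22]
Extract 17: [7, -1, -2, 17, 20, 22]
Extract 7: [-1, -2, 7, 17, 20, 22]
Extract -1: [-2, -1, 7, 17, 20, 22]


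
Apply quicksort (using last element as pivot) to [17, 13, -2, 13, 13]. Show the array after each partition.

Partition 1: pivot=13 at index 3 -> [13, -2, 13, 13, 17]
Partition 2: pivot=13 at index 2 -> [13, -2, 13, 13, 17]
Partition 3: pivot=-2 at index 0 -> [-2, 13, 13, 13, 17]


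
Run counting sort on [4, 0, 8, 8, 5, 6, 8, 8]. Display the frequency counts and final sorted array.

Count array: [1, 0, 0, 0, 1, 1, 1, 0, 4]
(count[i] = number of elements equal to i)
Cumulative count: [1, 1, 1, 1, 2, 3, 4, 4, 8]
Sorted: [0, 4, 5, 6, 8, 8, 8, 8]


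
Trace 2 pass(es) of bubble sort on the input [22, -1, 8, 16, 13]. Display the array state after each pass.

After pass 1: [-1, 8, 16, 13, 22] (4 swaps)
After pass 2: [-1, 8, 13, 16, 22] (1 swaps)
Total swaps: 5


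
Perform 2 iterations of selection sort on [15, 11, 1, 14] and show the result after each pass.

Pass 1: Select minimum 1 at index 2, swap -> [1, 11, 15, 14]
Pass 2: Select minimum 11 at index 1, swap -> [1, 11, 15, 14]


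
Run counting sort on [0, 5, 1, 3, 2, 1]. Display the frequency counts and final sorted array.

Count array: [1, 2, 1, 1, 0, 1]
(count[i] = number of elements equal to i)
Cumulative count: [1, 3, 4, 5, 5, 6]
Sorted: [0, 1, 1, 2, 3, 5]


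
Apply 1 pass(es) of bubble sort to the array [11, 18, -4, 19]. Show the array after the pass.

After pass 1: [11, -4, 18, 19] (1 swaps)
Total swaps: 1


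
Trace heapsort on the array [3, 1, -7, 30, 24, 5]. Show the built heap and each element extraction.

Build heap: [30, 24, 5, 1, 3, -7]
Extract 30: [24, 3, 5, 1, -7, 30]
Extract 24: [5, 3, -7, 1, 24, 30]
Extract 5: [3, 1, -7, 5, 24, 30]
Extract 3: [1, -7, 3, 5, 24, 30]
Extract 1: [-7, 1, 3, 5, 24, 30]


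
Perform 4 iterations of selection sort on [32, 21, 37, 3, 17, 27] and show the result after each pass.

Pass 1: Select minimum 3 at index 3, swap -> [3, 21, 37, 32, 17, 27]
Pass 2: Select minimum 17 at index 4, swap -> [3, 17, 37, 32, 21, 27]
Pass 3: Select minimum 21 at index 4, swap -> [3, 17, 21, 32, 37, 27]
Pass 4: Select minimum 27 at index 5, swap -> [3, 17, 21, 27, 37, 32]


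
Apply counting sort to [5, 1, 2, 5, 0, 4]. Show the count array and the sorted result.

Count array: [1, 1, 1, 0, 1, 2]
(count[i] = number of elements equal to i)
Cumulative count: [1, 2, 3, 3, 4, 6]
Sorted: [0, 1, 2, 4, 5, 5]


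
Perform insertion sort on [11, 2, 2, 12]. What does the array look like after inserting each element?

First element 11 is already 'sorted'
Insert 2: shifted 1 elements -> [2, 11, 2, 12]
Insert 2: shifted 1 elements -> [2, 2, 11, 12]
Insert 12: shifted 0 elements -> [2, 2, 11, 12]


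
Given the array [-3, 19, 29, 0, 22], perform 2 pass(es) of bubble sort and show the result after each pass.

After pass 1: [-3, 19, 0, 22, 29] (2 swaps)
After pass 2: [-3, 0, 19, 22, 29] (1 swaps)
Total swaps: 3


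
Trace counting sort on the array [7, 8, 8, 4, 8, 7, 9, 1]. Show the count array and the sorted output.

Count array: [0, 1, 0, 0, 1, 0, 0, 2, 3, 1]
(count[i] = number of elements equal to i)
Cumulative count: [0, 1, 1, 1, 2, 2, 2, 4, 7, 8]
Sorted: [1, 4, 7, 7, 8, 8, 8, 9]


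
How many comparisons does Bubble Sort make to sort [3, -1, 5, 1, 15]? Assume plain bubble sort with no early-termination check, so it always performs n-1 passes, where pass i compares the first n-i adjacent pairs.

Pass 1: compare adjacent pairs (0,1)..(3,4) = 4 comparison(s), 2 swap(s) -> [-1, 3, 1, 5, 15]
Pass 2: compare adjacent pairs (0,1)..(2,3) = 3 comparison(s), 1 swap(s) -> [-1, 1, 3, 5, 15]
Pass 3: compare adjacent pairs (0,1)..(1,2) = 2 comparison(s), 0 swap(s) -> [-1, 1, 3, 5, 15]
Pass 4: compare adjacent pairs (0,1)..(0,1) = 1 comparison(s), 0 swap(s) -> [-1, 1, 3, 5, 15]
Total comparisons: 4 + 3 + 2 + 1 = 10


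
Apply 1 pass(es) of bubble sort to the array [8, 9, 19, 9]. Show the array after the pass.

After pass 1: [8, 9, 9, 19] (1 swaps)
Total swaps: 1


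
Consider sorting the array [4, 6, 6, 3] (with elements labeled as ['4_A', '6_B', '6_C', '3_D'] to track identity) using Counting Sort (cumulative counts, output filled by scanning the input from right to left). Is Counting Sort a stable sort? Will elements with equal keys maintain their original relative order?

Trace Counting Sort on the labeled array (the key is the number; the letter only tracks identity):
  Counts for values 0..6: [0, 0, 0, 1, 1, 0, 2]
  Cumulative counts: [0, 0, 0, 1, 2, 2, 4]
  Scan right to left: place 3_D at output index 0
  Scan right to left: place 6_C at output index 3
  Scan right to left: place 6_B at output index 2
  Scan right to left: place 4_A at output index 1
  Output: [3_D, 4_A, 6_B, 6_C]
Equal keys:
  value 6: originally 6_B, 6_C; after sorting 6_B, 6_C -> order preserved
All equal keys kept their original relative order. Counting Sort is stable: scanning the input right to left with decreasing cumulative counts places later duplicates at later output positions.
Answer: Stable


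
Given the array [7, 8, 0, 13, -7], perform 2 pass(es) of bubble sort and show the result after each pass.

After pass 1: [7, 0, 8, -7, 13] (2 swaps)
After pass 2: [0, 7, -7, 8, 13] (2 swaps)
Total swaps: 4


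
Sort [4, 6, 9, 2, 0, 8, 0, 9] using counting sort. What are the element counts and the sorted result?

Count array: [2, 0, 1, 0, 1, 0, 1, 0, 1, 2]
(count[i] = number of elements equal to i)
Cumulative count: [2, 2, 3, 3, 4, 4, 5, 5, 6, 8]
Sorted: [0, 0, 2, 4, 6, 8, 9, 9]


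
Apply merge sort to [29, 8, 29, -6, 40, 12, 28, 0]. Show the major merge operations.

Divide and conquer:
  Merge [29] + [8] -> [8, 29]
  Merge [29] + [-6] -> [-6, 29]
  Merge [8, 29] + [-6, 29] -> [-6, 8, 29, 29]
  Merge [40] + [12] -> [12, 40]
  Merge [28] + [0] -> [0, 28]
  Merge [12, 40] + [0, 28] -> [0, 12, 28, 40]
  Merge [-6, 8, 29, 29] + [0, 12, 28, 40] -> [-6, 0, 8, 12, 28, 29, 29, 40]


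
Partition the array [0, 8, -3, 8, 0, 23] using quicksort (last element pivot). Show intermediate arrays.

Partition 1: pivot=23 at index 5 -> [0, 8, -3, 8, 0, 23]
Partition 2: pivot=0 at index 2 -> [0, -3, 0, 8, 8, 23]
Partition 3: pivot=-3 at index 0 -> [-3, 0, 0, 8, 8, 23]
Partition 4: pivot=8 at index 4 -> [-3, 0, 0, 8, 8, 23]


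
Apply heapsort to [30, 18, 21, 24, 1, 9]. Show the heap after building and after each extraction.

Build heap: [30, 24, 21, 18, 1, 9]
Extract 30: [24, 18, 21, 9, 1, 30]
Extract 24: [21, 18, 1, 9, 24, 30]
Extract 21: [18, 9, 1, 21, 24, 30]
Extract 18: [9, 1, 18, 21, 24, 30]
Extract 9: [1, 9, 18, 21, 24, 30]


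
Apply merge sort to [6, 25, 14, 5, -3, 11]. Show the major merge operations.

Divide and conquer:
  Merge [25] + [14] -> [14, 25]
  Merge [6] + [14, 25] -> [6, 14, 25]
  Merge [-3] + [11] -> [-3, 11]
  Merge [5] + [-3, 11] -> [-3, 5, 11]
  Merge [6, 14, 25] + [-3, 5, 11] -> [-3, 5, 6, 11, 14, 25]


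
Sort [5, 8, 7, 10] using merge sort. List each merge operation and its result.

Divide and conquer:
  Merge [5] + [8] -> [5, 8]
  Merge [7] + [10] -> [7, 10]
  Merge [5, 8] + [7, 10] -> [5, 7, 8, 10]


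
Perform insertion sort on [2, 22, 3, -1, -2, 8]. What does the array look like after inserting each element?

First element 2 is already 'sorted'
Insert 22: shifted 0 elements -> [2, 22, 3, -1, -2, 8]
Insert 3: shifted 1 elements -> [2, 3, 22, -1, -2, 8]
Insert -1: shifted 3 elements -> [-1, 2, 3, 22, -2, 8]
Insert -2: shifted 4 elements -> [-2, -1, 2, 3, 22, 8]
Insert 8: shifted 1 elements -> [-2, -1, 2, 3, 8, 22]


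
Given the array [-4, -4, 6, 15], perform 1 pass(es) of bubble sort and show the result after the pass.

After pass 1: [-4, -4, 6, 15] (0 swaps)
Total swaps: 0


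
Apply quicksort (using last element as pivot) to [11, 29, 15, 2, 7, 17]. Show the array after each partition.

Partition 1: pivot=17 at index 4 -> [11, 15, 2, 7, 17, 29]
Partition 2: pivot=7 at index 1 -> [2, 7, 11, 15, 17, 29]
Partition 3: pivot=15 at index 3 -> [2, 7, 11, 15, 17, 29]


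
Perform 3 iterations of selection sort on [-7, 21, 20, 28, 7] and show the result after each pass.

Pass 1: Select minimum -7 at index 0, swap -> [-7, 21, 20, 28, 7]
Pass 2: Select minimum 7 at index 4, swap -> [-7, 7, 20, 28, 21]
Pass 3: Select minimum 20 at index 2, swap -> [-7, 7, 20, 28, 21]


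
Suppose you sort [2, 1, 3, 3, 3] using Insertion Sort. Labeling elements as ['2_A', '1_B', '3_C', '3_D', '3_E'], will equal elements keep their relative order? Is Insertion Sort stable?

Trace Insertion Sort on the labeled array (the key is the number; the letter only tracks identity):
  Insert 1_B at index 0: [1_B, 2_A, 3_C, 3_D, 3_E]
  Insert 3_C at index 2: [1_B, 2_A, 3_C, 3_D, 3_E]
  Insert 3_D at index 3: [1_B, 2_A, 3_C, 3_D, 3_E]
  Insert 3_E at index 4: [1_B, 2_A, 3_C, 3_D, 3_E]
Final order: [1_B, 2_A, 3_C, 3_D, 3_E]
Equal keys:
  value 3: originally 3_C, 3_D, 3_E; after sorting 3_C, 3_D, 3_E -> order preserved
All equal keys kept their original relative order. Insertion Sort is stable: elements are shifted only while they are strictly greater than the key, so a key is inserted after any equal elements already placed.
Answer: Stable


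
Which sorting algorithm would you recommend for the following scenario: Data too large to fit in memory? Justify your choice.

Best choice: External merge sort
Reason: Minimizes disk I/O by sequential reads/writes


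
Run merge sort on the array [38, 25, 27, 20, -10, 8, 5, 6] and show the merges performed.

Divide and conquer:
  Merge [38] + [25] -> [25, 38]
  Merge [27] + [20] -> [20, 27]
  Merge [25, 38] + [20, 27] -> [20, 25, 27, 38]
  Merge [-10] + [8] -> [-10, 8]
  Merge [5] + [6] -> [5, 6]
  Merge [-10, 8] + [5, 6] -> [-10, 5, 6, 8]
  Merge [20, 25, 27, 38] + [-10, 5, 6, 8] -> [-10, 5, 6, 8, 20, 25, 27, 38]


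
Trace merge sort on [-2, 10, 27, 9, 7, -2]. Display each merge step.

Divide and conquer:
  Merge [10] + [27] -> [10, 27]
  Merge [-2] + [10, 27] -> [-2, 10, 27]
  Merge [7] + [-2] -> [-2, 7]
  Merge [9] + [-2, 7] -> [-2, 7, 9]
  Merge [-2, 10, 27] + [-2, 7, 9] -> [-2, -2, 7, 9, 10, 27]


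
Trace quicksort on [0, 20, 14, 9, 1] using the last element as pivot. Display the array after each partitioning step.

Partition 1: pivot=1 at index 1 -> [0, 1, 14, 9, 20]
Partition 2: pivot=20 at index 4 -> [0, 1, 14, 9, 20]
Partition 3: pivot=9 at index 2 -> [0, 1, 9, 14, 20]


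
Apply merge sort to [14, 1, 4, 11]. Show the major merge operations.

Divide and conquer:
  Merge [14] + [1] -> [1, 14]
  Merge [4] + [11] -> [4, 11]
  Merge [1, 14] + [4, 11] -> [1, 4, 11, 14]


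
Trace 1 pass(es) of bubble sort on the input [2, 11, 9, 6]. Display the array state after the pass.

After pass 1: [2, 9, 6, 11] (2 swaps)
Total swaps: 2


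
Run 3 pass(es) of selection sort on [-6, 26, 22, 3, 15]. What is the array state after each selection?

Pass 1: Select minimum -6 at index 0, swap -> [-6, 26, 22, 3, 15]
Pass 2: Select minimum 3 at index 3, swap -> [-6, 3, 22, 26, 15]
Pass 3: Select minimum 15 at index 4, swap -> [-6, 3, 15, 26, 22]


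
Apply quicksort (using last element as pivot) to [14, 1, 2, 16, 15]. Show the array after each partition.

Partition 1: pivot=15 at index 3 -> [14, 1, 2, 15, 16]
Partition 2: pivot=2 at index 1 -> [1, 2, 14, 15, 16]


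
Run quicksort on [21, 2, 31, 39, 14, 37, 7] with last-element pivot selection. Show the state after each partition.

Partition 1: pivot=7 at index 1 -> [2, 7, 31, 39, 14, 37, 21]
Partition 2: pivot=21 at index 3 -> [2, 7, 14, 21, 31, 37, 39]
Partition 3: pivot=39 at index 6 -> [2, 7, 14, 21, 31, 37, 39]
Partition 4: pivot=37 at index 5 -> [2, 7, 14, 21, 31, 37, 39]


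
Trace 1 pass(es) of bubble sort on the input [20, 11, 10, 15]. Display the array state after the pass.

After pass 1: [11, 10, 15, 20] (3 swaps)
Total swaps: 3


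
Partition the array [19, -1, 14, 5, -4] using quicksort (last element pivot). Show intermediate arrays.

Partition 1: pivot=-4 at index 0 -> [-4, -1, 14, 5, 19]
Partition 2: pivot=19 at index 4 -> [-4, -1, 14, 5, 19]
Partition 3: pivot=5 at index 2 -> [-4, -1, 5, 14, 19]


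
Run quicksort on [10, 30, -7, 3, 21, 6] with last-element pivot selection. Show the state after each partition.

Partition 1: pivot=6 at index 2 -> [-7, 3, 6, 30, 21, 10]
Partition 2: pivot=3 at index 1 -> [-7, 3, 6, 30, 21, 10]
Partition 3: pivot=10 at index 3 -> [-7, 3, 6, 10, 21, 30]
Partition 4: pivot=30 at index 5 -> [-7, 3, 6, 10, 21, 30]


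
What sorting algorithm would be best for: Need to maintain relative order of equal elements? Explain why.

Best choice: Merge sort or Insertion sort
Reason: Both are stable; quicksort and heapsort are not stable


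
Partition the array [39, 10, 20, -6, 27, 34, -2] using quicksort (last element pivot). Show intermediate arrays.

Partition 1: pivot=-2 at index 1 -> [-6, -2, 20, 39, 27, 34, 10]
Partition 2: pivot=10 at index 2 -> [-6, -2, 10, 39, 27, 34, 20]
Partition 3: pivot=20 at index 3 -> [-6, -2, 10, 20, 27, 34, 39]
Partition 4: pivot=39 at index 6 -> [-6, -2, 10, 20, 27, 34, 39]
Partition 5: pivot=34 at index 5 -> [-6, -2, 10, 20, 27, 34, 39]


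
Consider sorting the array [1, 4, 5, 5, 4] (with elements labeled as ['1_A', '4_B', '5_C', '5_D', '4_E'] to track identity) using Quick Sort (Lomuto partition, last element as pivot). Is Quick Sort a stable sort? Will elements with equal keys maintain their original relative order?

Trace Quick Sort on the labeled array (the key is the number; the letter only tracks identity):
  Partition indices 0..4 around pivot 4_E -> [1_A, 4_B, 4_E, 5_D, 5_C]
  Partition indices 0..1 around pivot 4_B -> [1_A, 4_B, 4_E, 5_D, 5_C]
  Partition indices 3..4 around pivot 5_C -> [1_A, 4_B, 4_E, 5_D, 5_C]
Final order: [1_A, 4_B, 4_E, 5_D, 5_C]
Equal keys:
  value 4: originally 4_B, 4_E; after sorting 4_B, 4_E -> order preserved
  value 5: originally 5_C, 5_D; after sorting 5_D, 5_C -> order changed
Equal keys were reordered, so Quick Sort is not stable: partition swaps elements across long distances and can reorder equal keys. (One such input is enough; an unstable sort may happen to preserve order on other inputs, but it gives no guarantee.)
Answer: Not stable


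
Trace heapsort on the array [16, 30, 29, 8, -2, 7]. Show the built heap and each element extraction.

Build heap: [30, 16, 29, 8, -2, 7]
Extract 30: [29, 16, 7, 8, -2, 30]
Extract 29: [16, 8, 7, -2, 29, 30]
Extract 16: [8, -2, 7, 16, 29, 30]
Extract 8: [7, -2, 8, 16, 29, 30]
Extract 7: [-2, 7, 8, 16, 29, 30]


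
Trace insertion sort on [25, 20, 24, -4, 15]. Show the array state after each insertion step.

First element 25 is already 'sorted'
Insert 20: shifted 1 elements -> [20, 25, 24, -4, 15]
Insert 24: shifted 1 elements -> [20, 24, 25, -4, 15]
Insert -4: shifted 3 elements -> [-4, 20, 24, 25, 15]
Insert 15: shifted 3 elements -> [-4, 15, 20, 24, 25]


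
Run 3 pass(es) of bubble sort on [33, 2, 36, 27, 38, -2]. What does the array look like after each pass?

After pass 1: [2, 33, 27, 36, -2, 38] (3 swaps)
After pass 2: [2, 27, 33, -2, 36, 38] (2 swaps)
After pass 3: [2, 27, -2, 33, 36, 38] (1 swaps)
Total swaps: 6


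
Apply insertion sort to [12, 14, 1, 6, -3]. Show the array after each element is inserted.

First element 12 is already 'sorted'
Insert 14: shifted 0 elements -> [12, 14, 1, 6, -3]
Insert 1: shifted 2 elements -> [1, 12, 14, 6, -3]
Insert 6: shifted 2 elements -> [1, 6, 12, 14, -3]
Insert -3: shifted 4 elements -> [-3, 1, 6, 12, 14]


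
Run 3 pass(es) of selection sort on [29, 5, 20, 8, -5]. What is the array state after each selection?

Pass 1: Select minimum -5 at index 4, swap -> [-5, 5, 20, 8, 29]
Pass 2: Select minimum 5 at index 1, swap -> [-5, 5, 20, 8, 29]
Pass 3: Select minimum 8 at index 3, swap -> [-5, 5, 8, 20, 29]


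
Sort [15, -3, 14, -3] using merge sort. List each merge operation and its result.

Divide and conquer:
  Merge [15] + [-3] -> [-3, 15]
  Merge [14] + [-3] -> [-3, 14]
  Merge [-3, 15] + [-3, 14] -> [-3, -3, 14, 15]


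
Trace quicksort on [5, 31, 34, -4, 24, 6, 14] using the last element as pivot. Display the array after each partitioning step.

Partition 1: pivot=14 at index 3 -> [5, -4, 6, 14, 24, 34, 31]
Partition 2: pivot=6 at index 2 -> [5, -4, 6, 14, 24, 34, 31]
Partition 3: pivot=-4 at index 0 -> [-4, 5, 6, 14, 24, 34, 31]
Partition 4: pivot=31 at index 5 -> [-4, 5, 6, 14, 24, 31, 34]


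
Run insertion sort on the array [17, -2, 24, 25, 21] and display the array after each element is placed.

First element 17 is already 'sorted'
Insert -2: shifted 1 elements -> [-2, 17, 24, 25, 21]
Insert 24: shifted 0 elements -> [-2, 17, 24, 25, 21]
Insert 25: shifted 0 elements -> [-2, 17, 24, 25, 21]
Insert 21: shifted 2 elements -> [-2, 17, 21, 24, 25]


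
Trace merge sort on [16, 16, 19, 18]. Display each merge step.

Divide and conquer:
  Merge [16] + [16] -> [16, 16]
  Merge [19] + [18] -> [18, 19]
  Merge [16, 16] + [18, 19] -> [16, 16, 18, 19]


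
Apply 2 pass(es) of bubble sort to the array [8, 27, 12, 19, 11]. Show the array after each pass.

After pass 1: [8, 12, 19, 11, 27] (3 swaps)
After pass 2: [8, 12, 11, 19, 27] (1 swaps)
Total swaps: 4


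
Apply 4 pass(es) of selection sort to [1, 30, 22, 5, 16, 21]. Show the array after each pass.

Pass 1: Select minimum 1 at index 0, swap -> [1, 30, 22, 5, 16, 21]
Pass 2: Select minimum 5 at index 3, swap -> [1, 5, 22, 30, 16, 21]
Pass 3: Select minimum 16 at index 4, swap -> [1, 5, 16, 30, 22, 21]
Pass 4: Select minimum 21 at index 5, swap -> [1, 5, 16, 21, 22, 30]


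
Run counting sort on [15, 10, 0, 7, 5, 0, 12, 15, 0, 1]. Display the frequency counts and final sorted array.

Count array: [3, 1, 0, 0, 0, 1, 0, 1, 0, 0, 1, 0, 1, 0, 0, 2]
(count[i] = number of elements equal to i)
Cumulative count: [3, 4, 4, 4, 4, 5, 5, 6, 6, 6, 7, 7, 8, 8, 8, 10]
Sorted: [0, 0, 0, 1, 5, 7, 10, 12, 15, 15]


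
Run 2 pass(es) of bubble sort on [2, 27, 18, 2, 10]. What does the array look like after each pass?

After pass 1: [2, 18, 2, 10, 27] (3 swaps)
After pass 2: [2, 2, 10, 18, 27] (2 swaps)
Total swaps: 5


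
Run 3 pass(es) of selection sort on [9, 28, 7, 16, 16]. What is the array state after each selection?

Pass 1: Select minimum 7 at index 2, swap -> [7, 28, 9, 16, 16]
Pass 2: Select minimum 9 at index 2, swap -> [7, 9, 28, 16, 16]
Pass 3: Select minimum 16 at index 3, swap -> [7, 9, 16, 28, 16]


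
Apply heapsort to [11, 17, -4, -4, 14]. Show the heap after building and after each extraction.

Build heap: [17, 14, -4, -4, 11]
Extract 17: [14, 11, -4, -4, 17]
Extract 14: [11, -4, -4, 14, 17]
Extract 11: [-4, -4, 11, 14, 17]
Extract -4: [-4, -4, 11, 14, 17]


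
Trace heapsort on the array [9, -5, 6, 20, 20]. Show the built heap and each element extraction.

Build heap: [20, 20, 6, -5, 9]
Extract 20: [20, 9, 6, -5, 20]
Extract 20: [9, -5, 6, 20, 20]
Extract 9: [6, -5, 9, 20, 20]
Extract 6: [-5, 6, 9, 20, 20]


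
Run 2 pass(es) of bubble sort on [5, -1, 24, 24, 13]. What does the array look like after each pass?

After pass 1: [-1, 5, 24, 13, 24] (2 swaps)
After pass 2: [-1, 5, 13, 24, 24] (1 swaps)
Total swaps: 3


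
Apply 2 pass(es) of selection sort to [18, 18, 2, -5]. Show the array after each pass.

Pass 1: Select minimum -5 at index 3, swap -> [-5, 18, 2, 18]
Pass 2: Select minimum 2 at index 2, swap -> [-5, 2, 18, 18]


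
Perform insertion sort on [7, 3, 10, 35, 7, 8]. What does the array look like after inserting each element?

First element 7 is already 'sorted'
Insert 3: shifted 1 elements -> [3, 7, 10, 35, 7, 8]
Insert 10: shifted 0 elements -> [3, 7, 10, 35, 7, 8]
Insert 35: shifted 0 elements -> [3, 7, 10, 35, 7, 8]
Insert 7: shifted 2 elements -> [3, 7, 7, 10, 35, 8]
Insert 8: shifted 2 elements -> [3, 7, 7, 8, 10, 35]


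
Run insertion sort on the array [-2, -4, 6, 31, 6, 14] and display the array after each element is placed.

First element -2 is already 'sorted'
Insert -4: shifted 1 elements -> [-4, -2, 6, 31, 6, 14]
Insert 6: shifted 0 elements -> [-4, -2, 6, 31, 6, 14]
Insert 31: shifted 0 elements -> [-4, -2, 6, 31, 6, 14]
Insert 6: shifted 1 elements -> [-4, -2, 6, 6, 31, 14]
Insert 14: shifted 1 elements -> [-4, -2, 6, 6, 14, 31]


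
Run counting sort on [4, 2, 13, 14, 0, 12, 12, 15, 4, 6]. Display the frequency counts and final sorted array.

Count array: [1, 0, 1, 0, 2, 0, 1, 0, 0, 0, 0, 0, 2, 1, 1, 1]
(count[i] = number of elements equal to i)
Cumulative count: [1, 1, 2, 2, 4, 4, 5, 5, 5, 5, 5, 5, 7, 8, 9, 10]
Sorted: [0, 2, 4, 4, 6, 12, 12, 13, 14, 15]


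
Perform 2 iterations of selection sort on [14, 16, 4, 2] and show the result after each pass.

Pass 1: Select minimum 2 at index 3, swap -> [2, 16, 4, 14]
Pass 2: Select minimum 4 at index 2, swap -> [2, 4, 16, 14]


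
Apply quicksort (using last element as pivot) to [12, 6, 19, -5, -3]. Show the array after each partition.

Partition 1: pivot=-3 at index 1 -> [-5, -3, 19, 12, 6]
Partition 2: pivot=6 at index 2 -> [-5, -3, 6, 12, 19]
Partition 3: pivot=19 at index 4 -> [-5, -3, 6, 12, 19]


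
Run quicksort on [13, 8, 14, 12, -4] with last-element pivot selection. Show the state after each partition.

Partition 1: pivot=-4 at index 0 -> [-4, 8, 14, 12, 13]
Partition 2: pivot=13 at index 3 -> [-4, 8, 12, 13, 14]
Partition 3: pivot=12 at index 2 -> [-4, 8, 12, 13, 14]


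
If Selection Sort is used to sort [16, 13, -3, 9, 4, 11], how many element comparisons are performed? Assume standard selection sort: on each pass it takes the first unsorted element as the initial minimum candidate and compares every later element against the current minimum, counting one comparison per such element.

Pass 1: scan indices 1..5 for the minimum = 5 comparison(s); min is -3, place at index 0 -> [-3, 13, 16, 9, 4, 11]
Pass 2: scan indices 2..5 for the minimum = 4 comparison(s); min is 4, place at index 1 -> [-3, 4, 16, 9, 13, 11]
Pass 3: scan indices 3..5 for the minimum = 3 comparison(s); min is 9, place at index 2 -> [-3, 4, 9, 16, 13, 11]
Pass 4: scan indices 4..5 for the minimum = 2 comparison(s); min is 11, place at index 3 -> [-3, 4, 9, 11, 13, 16]
Pass 5: scan indices 5..5 for the minimum = 1 comparison(s); min is 13, place at index 4 -> [-3, 4, 9, 11, 13, 16]
Selection sort always scans the whole unsorted suffix, so the count is (n-1) + (n-2) + ... + 1 = n(n-1)/2 = 6*5/2 = 15 regardless of the input order.
Total comparisons: 5 + 4 + 3 + 2 + 1 = 15


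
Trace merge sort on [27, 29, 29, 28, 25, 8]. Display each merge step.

Divide and conquer:
  Merge [29] + [29] -> [29, 29]
  Merge [27] + [29, 29] -> [27, 29, 29]
  Merge [25] + [8] -> [8, 25]
  Merge [28] + [8, 25] -> [8, 25, 28]
  Merge [27, 29, 29] + [8, 25, 28] -> [8, 25, 27, 28, 29, 29]


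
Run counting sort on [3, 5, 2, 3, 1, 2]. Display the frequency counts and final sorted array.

Count array: [0, 1, 2, 2, 0, 1]
(count[i] = number of elements equal to i)
Cumulative count: [0, 1, 3, 5, 5, 6]
Sorted: [1, 2, 2, 3, 3, 5]


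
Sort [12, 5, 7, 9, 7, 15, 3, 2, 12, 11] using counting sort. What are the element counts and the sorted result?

Count array: [0, 0, 1, 1, 0, 1, 0, 2, 0, 1, 0, 1, 2, 0, 0, 1]
(count[i] = number of elements equal to i)
Cumulative count: [0, 0, 1, 2, 2, 3, 3, 5, 5, 6, 6, 7, 9, 9, 9, 10]
Sorted: [2, 3, 5, 7, 7, 9, 11, 12, 12, 15]


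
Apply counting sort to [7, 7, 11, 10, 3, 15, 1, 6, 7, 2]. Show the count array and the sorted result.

Count array: [0, 1, 1, 1, 0, 0, 1, 3, 0, 0, 1, 1, 0, 0, 0, 1]
(count[i] = number of elements equal to i)
Cumulative count: [0, 1, 2, 3, 3, 3, 4, 7, 7, 7, 8, 9, 9, 9, 9, 10]
Sorted: [1, 2, 3, 6, 7, 7, 7, 10, 11, 15]


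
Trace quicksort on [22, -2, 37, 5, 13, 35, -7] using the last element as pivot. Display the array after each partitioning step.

Partition 1: pivot=-7 at index 0 -> [-7, -2, 37, 5, 13, 35, 22]
Partition 2: pivot=22 at index 4 -> [-7, -2, 5, 13, 22, 35, 37]
Partition 3: pivot=13 at index 3 -> [-7, -2, 5, 13, 22, 35, 37]
Partition 4: pivot=5 at index 2 -> [-7, -2, 5, 13, 22, 35, 37]
Partition 5: pivot=37 at index 6 -> [-7, -2, 5, 13, 22, 35, 37]


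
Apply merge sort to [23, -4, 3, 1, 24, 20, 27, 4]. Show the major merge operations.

Divide and conquer:
  Merge [23] + [-4] -> [-4, 23]
  Merge [3] + [1] -> [1, 3]
  Merge [-4, 23] + [1, 3] -> [-4, 1, 3, 23]
  Merge [24] + [20] -> [20, 24]
  Merge [27] + [4] -> [4, 27]
  Merge [20, 24] + [4, 27] -> [4, 20, 24, 27]
  Merge [-4, 1, 3, 23] + [4, 20, 24, 27] -> [-4, 1, 3, 4, 20, 23, 24, 27]


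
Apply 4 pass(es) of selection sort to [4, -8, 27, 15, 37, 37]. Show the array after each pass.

Pass 1: Select minimum -8 at index 1, swap -> [-8, 4, 27, 15, 37, 37]
Pass 2: Select minimum 4 at index 1, swap -> [-8, 4, 27, 15, 37, 37]
Pass 3: Select minimum 15 at index 3, swap -> [-8, 4, 15, 27, 37, 37]
Pass 4: Select minimum 27 at index 3, swap -> [-8, 4, 15, 27, 37, 37]


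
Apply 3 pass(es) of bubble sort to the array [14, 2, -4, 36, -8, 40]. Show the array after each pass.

After pass 1: [2, -4, 14, -8, 36, 40] (3 swaps)
After pass 2: [-4, 2, -8, 14, 36, 40] (2 swaps)
After pass 3: [-4, -8, 2, 14, 36, 40] (1 swaps)
Total swaps: 6


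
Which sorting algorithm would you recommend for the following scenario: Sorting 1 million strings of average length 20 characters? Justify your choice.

Best choice: MSD radix sort or Mergesort
Reason: MSD radix sort is a non-comparison sort that buckets the strings by successive character positions, running in time proportional to the total number of characters examined rather than O(n log n) string comparisons; mergesort is a stable O(n log n)-comparison alternative that works for arbitrary variable-length keys


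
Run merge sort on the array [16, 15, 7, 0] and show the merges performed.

Divide and conquer:
  Merge [16] + [15] -> [15, 16]
  Merge [7] + [0] -> [0, 7]
  Merge [15, 16] + [0, 7] -> [0, 7, 15, 16]


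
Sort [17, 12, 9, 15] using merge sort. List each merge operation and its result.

Divide and conquer:
  Merge [17] + [12] -> [12, 17]
  Merge [9] + [15] -> [9, 15]
  Merge [12, 17] + [9, 15] -> [9, 12, 15, 17]


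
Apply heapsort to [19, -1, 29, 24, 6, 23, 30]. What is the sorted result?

Build heap: [30, 24, 29, -1, 6, 23, 19]
Extract 30: [29, 24, 23, -1, 6, 19, 30]
Extract 29: [24, 19, 23, -1, 6, 29, 30]
Extract 24: [23, 19, 6, -1, 24, 29, 30]
Extract 23: [19, -1, 6, 23, 24, 29, 30]
Extract 19: [6, -1, 19, 23, 24, 29, 30]
Extract 6: [-1, 6, 19, 23, 24, 29, 30]


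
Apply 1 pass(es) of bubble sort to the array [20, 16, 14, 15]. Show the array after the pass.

After pass 1: [16, 14, 15, 20] (3 swaps)
Total swaps: 3


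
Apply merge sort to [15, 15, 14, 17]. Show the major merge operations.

Divide and conquer:
  Merge [15] + [15] -> [15, 15]
  Merge [14] + [17] -> [14, 17]
  Merge [15, 15] + [14, 17] -> [14, 15, 15, 17]


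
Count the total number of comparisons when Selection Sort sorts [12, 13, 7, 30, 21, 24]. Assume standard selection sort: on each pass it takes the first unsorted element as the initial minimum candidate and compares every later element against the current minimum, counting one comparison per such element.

Pass 1: scan indices 1..5 for the minimum = 5 comparison(s); min is 7, place at index 0 -> [7, 13, 12, 30, 21, 24]
Pass 2: scan indices 2..5 for the minimum = 4 comparison(s); min is 12, place at index 1 -> [7, 12, 13, 30, 21, 24]
Pass 3: scan indices 3..5 for the minimum = 3 comparison(s); min is 13, place at index 2 -> [7, 12, 13, 30, 21, 24]
Pass 4: scan indices 4..5 for the minimum = 2 comparison(s); min is 21, place at index 3 -> [7, 12, 13, 21, 30, 24]
Pass 5: scan indices 5..5 for the minimum = 1 comparison(s); min is 24, place at index 4 -> [7, 12, 13, 21, 24, 30]
Selection sort always scans the whole unsorted suffix, so the count is (n-1) + (n-2) + ... + 1 = n(n-1)/2 = 6*5/2 = 15 regardless of the input order.
Total comparisons: 5 + 4 + 3 + 2 + 1 = 15


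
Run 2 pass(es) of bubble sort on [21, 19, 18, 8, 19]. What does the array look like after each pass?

After pass 1: [19, 18, 8, 19, 21] (4 swaps)
After pass 2: [18, 8, 19, 19, 21] (2 swaps)
Total swaps: 6


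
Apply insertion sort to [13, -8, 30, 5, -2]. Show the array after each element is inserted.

First element 13 is already 'sorted'
Insert -8: shifted 1 elements -> [-8, 13, 30, 5, -2]
Insert 30: shifted 0 elements -> [-8, 13, 30, 5, -2]
Insert 5: shifted 2 elements -> [-8, 5, 13, 30, -2]
Insert -2: shifted 3 elements -> [-8, -2, 5, 13, 30]


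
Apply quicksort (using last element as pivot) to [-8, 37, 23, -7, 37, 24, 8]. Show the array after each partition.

Partition 1: pivot=8 at index 2 -> [-8, -7, 8, 37, 37, 24, 23]
Partition 2: pivot=-7 at index 1 -> [-8, -7, 8, 37, 37, 24, 23]
Partition 3: pivot=23 at index 3 -> [-8, -7, 8, 23, 37, 24, 37]
Partition 4: pivot=37 at index 6 -> [-8, -7, 8, 23, 37, 24, 37]
Partition 5: pivot=24 at index 4 -> [-8, -7, 8, 23, 24, 37, 37]


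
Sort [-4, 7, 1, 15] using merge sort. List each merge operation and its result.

Divide and conquer:
  Merge [-4] + [7] -> [-4, 7]
  Merge [1] + [15] -> [1, 15]
  Merge [-4, 7] + [1, 15] -> [-4, 1, 7, 15]


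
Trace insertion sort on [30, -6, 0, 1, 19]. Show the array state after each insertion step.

First element 30 is already 'sorted'
Insert -6: shifted 1 elements -> [-6, 30, 0, 1, 19]
Insert 0: shifted 1 elements -> [-6, 0, 30, 1, 19]
Insert 1: shifted 1 elements -> [-6, 0, 1, 30, 19]
Insert 19: shifted 1 elements -> [-6, 0, 1, 19, 30]


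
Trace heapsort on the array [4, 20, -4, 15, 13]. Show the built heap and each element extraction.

Build heap: [20, 15, -4, 4, 13]
Extract 20: [15, 13, -4, 4, 20]
Extract 15: [13, 4, -4, 15, 20]
Extract 13: [4, -4, 13, 15, 20]
Extract 4: [-4, 4, 13, 15, 20]


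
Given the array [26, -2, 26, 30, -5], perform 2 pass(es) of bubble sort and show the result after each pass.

After pass 1: [-2, 26, 26, -5, 30] (2 swaps)
After pass 2: [-2, 26, -5, 26, 30] (1 swaps)
Total swaps: 3


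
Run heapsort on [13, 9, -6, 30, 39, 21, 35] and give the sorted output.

Build heap: [39, 30, 35, 13, 9, 21, -6]
Extract 39: [35, 30, 21, 13, 9, -6, 39]
Extract 35: [30, 13, 21, -6, 9, 35, 39]
Extract 30: [21, 13, 9, -6, 30, 35, 39]
Extract 21: [13, -6, 9, 21, 30, 35, 39]
Extract 13: [9, -6, 13, 21, 30, 35, 39]
Extract 9: [-6, 9, 13, 21, 30, 35, 39]


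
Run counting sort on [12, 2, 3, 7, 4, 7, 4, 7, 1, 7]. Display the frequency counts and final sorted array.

Count array: [0, 1, 1, 1, 2, 0, 0, 4, 0, 0, 0, 0, 1]
(count[i] = number of elements equal to i)
Cumulative count: [0, 1, 2, 3, 5, 5, 5, 9, 9, 9, 9, 9, 10]
Sorted: [1, 2, 3, 4, 4, 7, 7, 7, 7, 12]


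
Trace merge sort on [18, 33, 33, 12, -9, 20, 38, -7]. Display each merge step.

Divide and conquer:
  Merge [18] + [33] -> [18, 33]
  Merge [33] + [12] -> [12, 33]
  Merge [18, 33] + [12, 33] -> [12, 18, 33, 33]
  Merge [-9] + [20] -> [-9, 20]
  Merge [38] + [-7] -> [-7, 38]
  Merge [-9, 20] + [-7, 38] -> [-9, -7, 20, 38]
  Merge [12, 18, 33, 33] + [-9, -7, 20, 38] -> [-9, -7, 12, 18, 20, 33, 33, 38]


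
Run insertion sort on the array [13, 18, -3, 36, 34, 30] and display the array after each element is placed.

First element 13 is already 'sorted'
Insert 18: shifted 0 elements -> [13, 18, -3, 36, 34, 30]
Insert -3: shifted 2 elements -> [-3, 13, 18, 36, 34, 30]
Insert 36: shifted 0 elements -> [-3, 13, 18, 36, 34, 30]
Insert 34: shifted 1 elements -> [-3, 13, 18, 34, 36, 30]
Insert 30: shifted 2 elements -> [-3, 13, 18, 30, 34, 36]


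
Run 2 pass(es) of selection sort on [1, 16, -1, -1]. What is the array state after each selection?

Pass 1: Select minimum -1 at index 2, swap -> [-1, 16, 1, -1]
Pass 2: Select minimum -1 at index 3, swap -> [-1, -1, 1, 16]


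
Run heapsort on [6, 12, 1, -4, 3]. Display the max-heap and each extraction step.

Build heap: [12, 6, 1, -4, 3]
Extract 12: [6, 3, 1, -4, 12]
Extract 6: [3, -4, 1, 6, 12]
Extract 3: [1, -4, 3, 6, 12]
Extract 1: [-4, 1, 3, 6, 12]


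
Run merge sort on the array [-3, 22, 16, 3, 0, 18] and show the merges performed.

Divide and conquer:
  Merge [22] + [16] -> [16, 22]
  Merge [-3] + [16, 22] -> [-3, 16, 22]
  Merge [0] + [18] -> [0, 18]
  Merge [3] + [0, 18] -> [0, 3, 18]
  Merge [-3, 16, 22] + [0, 3, 18] -> [-3, 0, 3, 16, 18, 22]


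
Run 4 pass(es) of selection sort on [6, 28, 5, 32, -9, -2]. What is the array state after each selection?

Pass 1: Select minimum -9 at index 4, swap -> [-9, 28, 5, 32, 6, -2]
Pass 2: Select minimum -2 at index 5, swap -> [-9, -2, 5, 32, 6, 28]
Pass 3: Select minimum 5 at index 2, swap -> [-9, -2, 5, 32, 6, 28]
Pass 4: Select minimum 6 at index 4, swap -> [-9, -2, 5, 6, 32, 28]


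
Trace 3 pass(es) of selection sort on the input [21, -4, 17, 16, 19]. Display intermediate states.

Pass 1: Select minimum -4 at index 1, swap -> [-4, 21, 17, 16, 19]
Pass 2: Select minimum 16 at index 3, swap -> [-4, 16, 17, 21, 19]
Pass 3: Select minimum 17 at index 2, swap -> [-4, 16, 17, 21, 19]


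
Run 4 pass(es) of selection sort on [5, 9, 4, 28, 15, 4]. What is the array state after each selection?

Pass 1: Select minimum 4 at index 2, swap -> [4, 9, 5, 28, 15, 4]
Pass 2: Select minimum 4 at index 5, swap -> [4, 4, 5, 28, 15, 9]
Pass 3: Select minimum 5 at index 2, swap -> [4, 4, 5, 28, 15, 9]
Pass 4: Select minimum 9 at index 5, swap -> [4, 4, 5, 9, 15, 28]


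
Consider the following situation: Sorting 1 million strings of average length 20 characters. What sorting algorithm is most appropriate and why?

Best choice: MSD radix sort or Mergesort
Reason: MSD radix sort is a non-comparison sort that buckets the strings by successive character positions, running in time proportional to the total number of characters examined rather than O(n log n) string comparisons; mergesort is a stable O(n log n)-comparison alternative that works for arbitrary variable-length keys


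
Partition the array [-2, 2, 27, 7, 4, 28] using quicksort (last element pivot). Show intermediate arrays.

Partition 1: pivot=28 at index 5 -> [-2, 2, 27, 7, 4, 28]
Partition 2: pivot=4 at index 2 -> [-2, 2, 4, 7, 27, 28]
Partition 3: pivot=2 at index 1 -> [-2, 2, 4, 7, 27, 28]
Partition 4: pivot=27 at index 4 -> [-2, 2, 4, 7, 27, 28]


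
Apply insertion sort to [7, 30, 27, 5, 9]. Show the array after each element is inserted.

First element 7 is already 'sorted'
Insert 30: shifted 0 elements -> [7, 30, 27, 5, 9]
Insert 27: shifted 1 elements -> [7, 27, 30, 5, 9]
Insert 5: shifted 3 elements -> [5, 7, 27, 30, 9]
Insert 9: shifted 2 elements -> [5, 7, 9, 27, 30]


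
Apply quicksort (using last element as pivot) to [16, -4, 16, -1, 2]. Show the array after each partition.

Partition 1: pivot=2 at index 2 -> [-4, -1, 2, 16, 16]
Partition 2: pivot=-1 at index 1 -> [-4, -1, 2, 16, 16]
Partition 3: pivot=16 at index 4 -> [-4, -1, 2, 16, 16]
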